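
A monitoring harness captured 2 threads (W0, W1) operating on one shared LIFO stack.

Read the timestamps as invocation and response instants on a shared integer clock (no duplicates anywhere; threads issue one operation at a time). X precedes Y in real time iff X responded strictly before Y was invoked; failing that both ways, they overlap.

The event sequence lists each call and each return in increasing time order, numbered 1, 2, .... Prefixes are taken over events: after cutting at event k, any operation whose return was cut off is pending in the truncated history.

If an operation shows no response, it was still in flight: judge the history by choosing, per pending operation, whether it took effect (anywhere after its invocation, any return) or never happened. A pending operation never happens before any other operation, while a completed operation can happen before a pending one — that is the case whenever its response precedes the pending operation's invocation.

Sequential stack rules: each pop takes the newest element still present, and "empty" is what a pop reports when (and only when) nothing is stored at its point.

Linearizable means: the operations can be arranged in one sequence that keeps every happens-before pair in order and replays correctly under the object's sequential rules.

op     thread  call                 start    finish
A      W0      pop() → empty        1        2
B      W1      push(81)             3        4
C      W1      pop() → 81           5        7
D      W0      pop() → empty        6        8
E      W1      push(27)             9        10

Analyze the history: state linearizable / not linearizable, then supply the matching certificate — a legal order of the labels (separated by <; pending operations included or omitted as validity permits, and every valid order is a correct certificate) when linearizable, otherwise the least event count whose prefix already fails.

1. A pop() → empty, leaving stack <>
2. B push(81), leaving stack <81>
3. C pop() → 81, leaving stack <>
4. D pop() → empty, leaving stack <>
5. E push(27), leaving stack <27>

linearizable — witness: A < B < C < D < E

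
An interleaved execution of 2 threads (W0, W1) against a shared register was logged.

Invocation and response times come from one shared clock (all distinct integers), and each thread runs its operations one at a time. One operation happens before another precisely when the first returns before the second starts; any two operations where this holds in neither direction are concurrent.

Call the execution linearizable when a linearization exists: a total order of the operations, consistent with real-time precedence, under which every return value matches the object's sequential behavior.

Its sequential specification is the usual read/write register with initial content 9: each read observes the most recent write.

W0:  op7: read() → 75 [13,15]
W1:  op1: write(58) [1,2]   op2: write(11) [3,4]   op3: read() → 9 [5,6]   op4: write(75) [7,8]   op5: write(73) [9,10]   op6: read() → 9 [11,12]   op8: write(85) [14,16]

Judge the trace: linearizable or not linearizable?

not linearizable

the violation lands at event 6, op3's response at time 6: events 1..5 linearize, events 1..6 do not
a single order respects real time; the 3 completed register operations fail replay along it
sample order op1, op2, op3 stalls at step 3 — op3 read() → 9 has no legal effect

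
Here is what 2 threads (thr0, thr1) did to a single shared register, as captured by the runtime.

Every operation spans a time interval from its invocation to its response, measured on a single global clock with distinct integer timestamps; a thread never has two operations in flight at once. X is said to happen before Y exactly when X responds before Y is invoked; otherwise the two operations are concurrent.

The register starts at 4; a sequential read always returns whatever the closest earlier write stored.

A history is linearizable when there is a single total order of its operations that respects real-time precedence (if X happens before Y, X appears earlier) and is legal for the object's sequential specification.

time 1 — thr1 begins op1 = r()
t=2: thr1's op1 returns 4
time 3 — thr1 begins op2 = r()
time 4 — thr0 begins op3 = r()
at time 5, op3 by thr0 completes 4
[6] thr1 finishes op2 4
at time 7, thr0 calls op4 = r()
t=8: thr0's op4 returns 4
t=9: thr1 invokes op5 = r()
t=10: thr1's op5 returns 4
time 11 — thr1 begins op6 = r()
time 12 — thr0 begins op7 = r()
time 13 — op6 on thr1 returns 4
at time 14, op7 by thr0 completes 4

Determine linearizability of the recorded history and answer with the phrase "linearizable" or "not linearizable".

linearizable

witness order: op1, op2, op3, op4, op5, op6, op7
step 1: op1 r() → 4 — value 4
step 2: op2 r() → 4 — value 4
step 3: op3 r() → 4 — value 4
step 4: op4 r() → 4 — value 4
step 5: op5 r() → 4 — value 4
step 6: op6 r() → 4 — value 4
step 7: op7 r() → 4 — value 4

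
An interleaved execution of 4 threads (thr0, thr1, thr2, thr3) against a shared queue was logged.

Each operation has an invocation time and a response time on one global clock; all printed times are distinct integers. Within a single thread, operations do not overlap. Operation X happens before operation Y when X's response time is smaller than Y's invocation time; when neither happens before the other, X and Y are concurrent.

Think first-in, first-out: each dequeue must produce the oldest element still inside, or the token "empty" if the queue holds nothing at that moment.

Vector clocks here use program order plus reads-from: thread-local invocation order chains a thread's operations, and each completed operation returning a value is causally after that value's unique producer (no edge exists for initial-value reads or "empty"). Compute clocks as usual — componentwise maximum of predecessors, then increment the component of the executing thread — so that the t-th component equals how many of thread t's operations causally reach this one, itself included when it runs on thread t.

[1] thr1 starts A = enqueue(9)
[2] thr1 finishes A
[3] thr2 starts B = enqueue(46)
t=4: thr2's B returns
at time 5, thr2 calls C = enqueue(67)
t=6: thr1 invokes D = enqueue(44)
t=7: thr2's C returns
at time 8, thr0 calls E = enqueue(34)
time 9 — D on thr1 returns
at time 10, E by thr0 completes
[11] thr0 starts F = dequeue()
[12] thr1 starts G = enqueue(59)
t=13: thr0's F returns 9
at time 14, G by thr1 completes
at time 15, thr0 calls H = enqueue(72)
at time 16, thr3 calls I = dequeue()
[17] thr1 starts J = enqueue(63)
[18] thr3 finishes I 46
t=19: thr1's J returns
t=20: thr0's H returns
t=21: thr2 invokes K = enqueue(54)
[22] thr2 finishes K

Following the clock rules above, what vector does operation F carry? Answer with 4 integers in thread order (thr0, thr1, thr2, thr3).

B (invocation 3): nothing precedes it; thr2's component alone gives (0, 0, 1, 0)
A (invocation 1): nothing precedes it; thr1's component alone gives (0, 1, 0, 0)
E (invocation 8): nothing precedes it; thr0's component alone gives (1, 0, 0, 0)
I, invoked 16, takes VC(B)=(0, 0, 1, 0) under max, adds 1 for thr3 → (0, 0, 1, 1)
C, invoked 5, takes VC(B)=(0, 0, 1, 0) under max, adds 1 for thr2 → (0, 0, 2, 0)
D, invoked 6, takes VC(A)=(0, 1, 0, 0) under max, adds 1 for thr1 → (0, 2, 0, 0)
K, invoked 21, takes VC(C)=(0, 0, 2, 0) under max, adds 1 for thr2 → (0, 0, 3, 0)
G, invoked 12, takes VC(D)=(0, 2, 0, 0) under max, adds 1 for thr1 → (0, 3, 0, 0)
F, invoked 11, takes VC(A)=(0, 1, 0, 0), VC(E)=(1, 0, 0, 0) under max, adds 1 for thr0 → (2, 1, 0, 0)
J, invoked 17, takes VC(G)=(0, 3, 0, 0) under max, adds 1 for thr1 → (0, 4, 0, 0)
H, invoked 15, takes VC(F)=(2, 1, 0, 0) under max, adds 1 for thr0 → (3, 1, 0, 0)
target: VC(F) = (2, 1, 0, 0)

(2, 1, 0, 0)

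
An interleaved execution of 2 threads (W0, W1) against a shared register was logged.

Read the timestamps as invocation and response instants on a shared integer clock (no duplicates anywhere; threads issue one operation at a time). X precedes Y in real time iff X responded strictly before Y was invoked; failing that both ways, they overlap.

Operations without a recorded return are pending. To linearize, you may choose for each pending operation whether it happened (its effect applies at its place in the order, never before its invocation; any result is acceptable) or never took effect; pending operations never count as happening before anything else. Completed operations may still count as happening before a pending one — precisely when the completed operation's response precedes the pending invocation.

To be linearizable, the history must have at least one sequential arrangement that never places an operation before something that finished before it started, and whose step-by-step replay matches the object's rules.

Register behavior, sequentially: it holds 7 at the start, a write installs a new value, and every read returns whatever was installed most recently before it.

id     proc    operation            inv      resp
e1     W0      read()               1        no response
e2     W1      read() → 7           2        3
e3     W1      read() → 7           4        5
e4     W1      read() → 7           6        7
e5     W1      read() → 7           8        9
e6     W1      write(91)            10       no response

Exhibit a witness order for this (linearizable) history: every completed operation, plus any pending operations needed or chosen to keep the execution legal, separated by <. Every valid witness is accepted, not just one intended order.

after step 1 (e1 read() (pending, included)): value 7
after step 2 (e2 read() → 7): value 7
after step 3 (e3 read() → 7): value 7
after step 4 (e4 read() → 7): value 7
after step 5 (e5 read() → 7): value 7

e1 < e2 < e3 < e4 < e5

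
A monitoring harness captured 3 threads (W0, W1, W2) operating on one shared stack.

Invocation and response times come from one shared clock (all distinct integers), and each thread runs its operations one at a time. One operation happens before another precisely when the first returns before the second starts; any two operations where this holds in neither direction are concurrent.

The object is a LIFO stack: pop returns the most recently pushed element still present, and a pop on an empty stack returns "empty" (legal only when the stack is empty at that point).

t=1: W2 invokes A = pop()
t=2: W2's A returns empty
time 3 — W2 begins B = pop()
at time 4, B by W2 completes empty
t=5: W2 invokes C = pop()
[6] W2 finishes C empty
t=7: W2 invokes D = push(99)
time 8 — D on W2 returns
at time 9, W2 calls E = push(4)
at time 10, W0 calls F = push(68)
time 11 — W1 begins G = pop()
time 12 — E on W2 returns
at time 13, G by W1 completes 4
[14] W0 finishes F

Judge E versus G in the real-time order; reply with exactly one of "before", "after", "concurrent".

E spans [9,12], G spans [11,13]
the intervals overlap in both directions

concurrent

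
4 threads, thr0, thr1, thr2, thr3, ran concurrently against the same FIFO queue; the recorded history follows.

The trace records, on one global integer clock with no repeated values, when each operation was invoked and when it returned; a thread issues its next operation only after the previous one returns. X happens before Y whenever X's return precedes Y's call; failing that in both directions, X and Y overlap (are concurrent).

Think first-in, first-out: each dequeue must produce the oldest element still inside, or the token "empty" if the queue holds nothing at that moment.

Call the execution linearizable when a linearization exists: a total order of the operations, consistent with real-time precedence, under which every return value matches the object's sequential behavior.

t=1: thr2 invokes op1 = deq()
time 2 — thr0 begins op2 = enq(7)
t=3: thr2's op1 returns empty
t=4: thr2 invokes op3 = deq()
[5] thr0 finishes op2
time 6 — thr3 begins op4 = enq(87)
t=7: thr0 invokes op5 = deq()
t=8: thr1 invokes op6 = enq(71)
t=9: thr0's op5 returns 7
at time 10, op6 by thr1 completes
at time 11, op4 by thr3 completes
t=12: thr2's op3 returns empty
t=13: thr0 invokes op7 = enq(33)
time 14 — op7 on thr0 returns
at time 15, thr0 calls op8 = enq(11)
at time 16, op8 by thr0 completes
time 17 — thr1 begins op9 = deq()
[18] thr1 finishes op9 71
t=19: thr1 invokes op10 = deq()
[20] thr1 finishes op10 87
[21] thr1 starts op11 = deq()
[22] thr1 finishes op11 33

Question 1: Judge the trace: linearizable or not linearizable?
a witness: op1, op2, op5, op3, op6, op4, op7, op8, op9, op10, op11
after step 1 (op1 deq() → empty): queue <>
after step 2 (op2 enq(7)): queue <7>
after step 3 (op5 deq() → 7): queue <>
after step 4 (op3 deq() → empty): queue <>
after step 5 (op6 enq(71)): queue <71>
after step 6 (op4 enq(87)): queue <71,87>
after step 7 (op7 enq(33)): queue <71,87,33>
after step 8 (op8 enq(11)): queue <71,87,33,11>
after step 9 (op9 deq() → 71): queue <87,33,11>
after step 10 (op10 deq() → 87): queue <33,11>
after step 11 (op11 deq() → 33): queue <11>

linearizable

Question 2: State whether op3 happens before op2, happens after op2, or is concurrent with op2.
Answer: concurrent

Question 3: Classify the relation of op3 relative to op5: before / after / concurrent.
Answer: concurrent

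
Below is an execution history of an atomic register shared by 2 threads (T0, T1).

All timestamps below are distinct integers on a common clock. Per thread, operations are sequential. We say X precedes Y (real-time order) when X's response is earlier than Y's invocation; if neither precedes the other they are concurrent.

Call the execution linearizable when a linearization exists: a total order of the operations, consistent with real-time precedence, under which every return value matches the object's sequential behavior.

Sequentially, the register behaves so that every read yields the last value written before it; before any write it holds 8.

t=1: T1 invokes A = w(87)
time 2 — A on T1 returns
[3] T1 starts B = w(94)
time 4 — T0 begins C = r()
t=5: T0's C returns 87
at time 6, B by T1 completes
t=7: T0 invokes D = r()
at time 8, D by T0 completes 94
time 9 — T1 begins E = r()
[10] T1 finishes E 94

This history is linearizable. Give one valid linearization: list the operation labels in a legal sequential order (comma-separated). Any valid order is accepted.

A, C, B, D, E

after step 1 (A w(87)): value 87
after step 2 (C r() → 87): value 87
after step 3 (B w(94)): value 94
after step 4 (D r() → 94): value 94
after step 5 (E r() → 94): value 94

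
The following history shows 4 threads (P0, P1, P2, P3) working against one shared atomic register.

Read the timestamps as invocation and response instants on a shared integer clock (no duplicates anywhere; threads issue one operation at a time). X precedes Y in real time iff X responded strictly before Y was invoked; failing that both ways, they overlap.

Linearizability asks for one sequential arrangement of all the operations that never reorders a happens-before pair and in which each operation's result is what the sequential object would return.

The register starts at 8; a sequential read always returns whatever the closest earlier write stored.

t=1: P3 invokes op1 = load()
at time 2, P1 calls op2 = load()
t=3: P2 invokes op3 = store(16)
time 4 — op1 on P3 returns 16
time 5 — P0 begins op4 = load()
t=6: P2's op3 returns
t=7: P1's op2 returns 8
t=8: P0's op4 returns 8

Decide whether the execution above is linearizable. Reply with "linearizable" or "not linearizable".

not linearizable

through event 7 a valid linearization exists; event 8 (op4 responding at time 8) ends that
the 4 completed operations admit 12 real-time orders; each fails the atomic register replay
sample order op1, op2, op3, op4 stalls at step 1 — op1 load() → 16 has no legal effect
sample order op1, op2, op4, op3 stalls at step 1 — op1 load() → 16 has no legal effect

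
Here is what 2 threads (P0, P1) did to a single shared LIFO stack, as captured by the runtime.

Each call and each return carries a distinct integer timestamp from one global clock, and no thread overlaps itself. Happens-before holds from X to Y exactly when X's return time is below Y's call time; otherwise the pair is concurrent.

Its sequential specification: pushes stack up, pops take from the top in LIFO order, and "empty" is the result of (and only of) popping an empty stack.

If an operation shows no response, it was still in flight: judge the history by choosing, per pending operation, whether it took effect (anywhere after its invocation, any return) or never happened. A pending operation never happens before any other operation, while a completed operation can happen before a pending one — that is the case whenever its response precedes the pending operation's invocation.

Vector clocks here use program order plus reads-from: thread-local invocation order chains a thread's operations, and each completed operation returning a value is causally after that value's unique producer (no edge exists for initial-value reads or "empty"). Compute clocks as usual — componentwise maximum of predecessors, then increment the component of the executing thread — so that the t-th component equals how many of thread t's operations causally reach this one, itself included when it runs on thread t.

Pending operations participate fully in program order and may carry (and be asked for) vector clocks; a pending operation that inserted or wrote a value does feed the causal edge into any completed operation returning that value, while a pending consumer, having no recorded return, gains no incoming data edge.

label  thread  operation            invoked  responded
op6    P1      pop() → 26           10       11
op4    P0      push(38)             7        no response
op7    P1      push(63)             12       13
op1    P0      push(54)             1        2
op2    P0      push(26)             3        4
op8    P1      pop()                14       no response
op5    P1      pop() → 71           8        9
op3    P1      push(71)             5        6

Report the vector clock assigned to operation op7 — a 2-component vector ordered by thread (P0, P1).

(2, 4)

no predecessors for op3 (invoked 5): P1 increments from zero → (0, 1)
no predecessors for op1 (invoked 1): P0 increments from zero → (1, 0)
op5, invoked 8, takes VC(op3)=(0, 1) under max, adds 1 for P1 → (0, 2)
op2, invoked 3, takes VC(op1)=(1, 0) under max, adds 1 for P0 → (2, 0)
op4, invoked 7, takes VC(op2)=(2, 0) under max, adds 1 for P0 → (3, 0)
op6, invoked 10, takes VC(op2)=(2, 0), VC(op5)=(0, 2) under max, adds 1 for P1 → (2, 3)
op7, invoked 12, takes VC(op6)=(2, 3) under max, adds 1 for P1 → (2, 4)
op8, invoked 14, takes VC(op7)=(2, 4) under max, adds 1 for P1 → (2, 5)
target: VC(op7) = (2, 4)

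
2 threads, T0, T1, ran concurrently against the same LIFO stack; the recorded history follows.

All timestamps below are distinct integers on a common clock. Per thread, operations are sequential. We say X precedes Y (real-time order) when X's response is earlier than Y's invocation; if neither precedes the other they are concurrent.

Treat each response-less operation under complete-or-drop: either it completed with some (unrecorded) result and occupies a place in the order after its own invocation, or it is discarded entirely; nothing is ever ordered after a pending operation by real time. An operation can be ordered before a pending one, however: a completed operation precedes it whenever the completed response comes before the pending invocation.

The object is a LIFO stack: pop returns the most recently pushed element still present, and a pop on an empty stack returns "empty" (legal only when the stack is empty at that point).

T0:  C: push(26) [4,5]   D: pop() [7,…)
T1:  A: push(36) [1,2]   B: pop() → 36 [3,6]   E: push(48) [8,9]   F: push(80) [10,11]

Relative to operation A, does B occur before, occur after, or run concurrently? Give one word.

after

B spans [3,6], A spans [1,2]
resp(A)=2 < inv(B)=3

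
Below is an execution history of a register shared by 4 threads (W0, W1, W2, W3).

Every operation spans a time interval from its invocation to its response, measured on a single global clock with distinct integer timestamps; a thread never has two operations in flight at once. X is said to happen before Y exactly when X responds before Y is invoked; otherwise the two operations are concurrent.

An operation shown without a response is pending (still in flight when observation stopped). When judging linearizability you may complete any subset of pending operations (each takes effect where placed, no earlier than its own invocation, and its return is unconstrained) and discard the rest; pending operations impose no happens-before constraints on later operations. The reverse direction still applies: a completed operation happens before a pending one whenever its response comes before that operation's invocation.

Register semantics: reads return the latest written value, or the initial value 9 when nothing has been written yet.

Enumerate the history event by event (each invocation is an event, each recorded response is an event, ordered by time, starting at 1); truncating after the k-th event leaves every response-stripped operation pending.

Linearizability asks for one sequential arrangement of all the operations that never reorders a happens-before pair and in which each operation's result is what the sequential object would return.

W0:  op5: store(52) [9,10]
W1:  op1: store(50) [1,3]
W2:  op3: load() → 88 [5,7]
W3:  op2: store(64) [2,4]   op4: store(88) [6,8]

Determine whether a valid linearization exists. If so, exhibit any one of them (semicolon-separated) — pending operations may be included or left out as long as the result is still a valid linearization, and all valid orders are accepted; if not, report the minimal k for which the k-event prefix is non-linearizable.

after step 1 (op1 store(50)): value 50
after step 2 (op2 store(64)): value 64
after step 3 (op4 store(88)): value 88
after step 4 (op3 load() → 88): value 88
after step 5 (op5 store(52)): value 52

linearizable — witness: op1; op2; op4; op3; op5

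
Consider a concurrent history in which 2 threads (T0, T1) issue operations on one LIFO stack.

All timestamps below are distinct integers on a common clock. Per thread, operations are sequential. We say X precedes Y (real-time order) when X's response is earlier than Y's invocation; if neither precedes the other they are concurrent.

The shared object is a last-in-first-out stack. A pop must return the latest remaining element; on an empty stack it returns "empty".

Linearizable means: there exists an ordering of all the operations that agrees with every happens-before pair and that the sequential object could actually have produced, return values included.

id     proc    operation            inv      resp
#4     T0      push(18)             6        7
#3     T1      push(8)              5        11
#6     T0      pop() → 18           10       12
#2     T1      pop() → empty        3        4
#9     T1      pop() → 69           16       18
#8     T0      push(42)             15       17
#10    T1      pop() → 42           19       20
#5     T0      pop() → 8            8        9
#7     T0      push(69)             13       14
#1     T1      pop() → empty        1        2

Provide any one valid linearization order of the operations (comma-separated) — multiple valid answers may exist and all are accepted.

step 1: #1 pop() → empty — stack <>
step 2: #2 pop() → empty — stack <>
step 3: #4 push(18) — stack <18>
step 4: #3 push(8) — stack <18,8>
step 5: #5 pop() → 8 — stack <18>
step 6: #6 pop() → 18 — stack <>
step 7: #7 push(69) — stack <69>
step 8: #9 pop() → 69 — stack <>
step 9: #8 push(42) — stack <42>
step 10: #10 pop() → 42 — stack <>

#1, #2, #4, #3, #5, #6, #7, #9, #8, #10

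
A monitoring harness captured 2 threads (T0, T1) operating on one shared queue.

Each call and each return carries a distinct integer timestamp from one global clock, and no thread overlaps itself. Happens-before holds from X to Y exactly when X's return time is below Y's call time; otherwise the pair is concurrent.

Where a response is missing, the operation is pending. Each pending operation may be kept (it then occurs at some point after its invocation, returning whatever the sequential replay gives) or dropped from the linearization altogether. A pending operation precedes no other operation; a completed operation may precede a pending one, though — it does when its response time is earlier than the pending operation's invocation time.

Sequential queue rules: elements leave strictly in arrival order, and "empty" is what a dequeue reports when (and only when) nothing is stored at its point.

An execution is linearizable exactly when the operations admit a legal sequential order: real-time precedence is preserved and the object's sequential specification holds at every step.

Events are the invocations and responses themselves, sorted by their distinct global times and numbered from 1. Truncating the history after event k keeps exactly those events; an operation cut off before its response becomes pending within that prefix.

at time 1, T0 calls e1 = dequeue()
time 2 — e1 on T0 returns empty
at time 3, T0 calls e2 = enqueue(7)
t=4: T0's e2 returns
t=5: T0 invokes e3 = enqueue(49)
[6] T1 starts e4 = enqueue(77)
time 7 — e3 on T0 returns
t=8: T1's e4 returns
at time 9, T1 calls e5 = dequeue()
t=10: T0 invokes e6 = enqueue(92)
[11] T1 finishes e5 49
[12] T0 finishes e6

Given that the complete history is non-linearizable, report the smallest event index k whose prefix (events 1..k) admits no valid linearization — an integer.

11

one valid order for events 1..10 is e1, e2, e3, e4:
step 1: e1 dequeue() → empty — queue <>
step 2: e2 enqueue(7) — queue <7>
step 3: e3 enqueue(49) — queue <7,49>
step 4: e4 enqueue(77) — queue <7,49,77>
adding event 11 (e5 responds at 11) leaves no legal real-time order
no completion choice of the 1 pending operation (e6) rescues it — every subset was tried
for example e1, e2, e3, e4, e5 (pending dropped) fails at step 5: e5 dequeue() → 49 is not legal there
for example e1, e2, e4, e3, e5 (pending dropped) fails at step 5: e5 dequeue() → 49 is not legal there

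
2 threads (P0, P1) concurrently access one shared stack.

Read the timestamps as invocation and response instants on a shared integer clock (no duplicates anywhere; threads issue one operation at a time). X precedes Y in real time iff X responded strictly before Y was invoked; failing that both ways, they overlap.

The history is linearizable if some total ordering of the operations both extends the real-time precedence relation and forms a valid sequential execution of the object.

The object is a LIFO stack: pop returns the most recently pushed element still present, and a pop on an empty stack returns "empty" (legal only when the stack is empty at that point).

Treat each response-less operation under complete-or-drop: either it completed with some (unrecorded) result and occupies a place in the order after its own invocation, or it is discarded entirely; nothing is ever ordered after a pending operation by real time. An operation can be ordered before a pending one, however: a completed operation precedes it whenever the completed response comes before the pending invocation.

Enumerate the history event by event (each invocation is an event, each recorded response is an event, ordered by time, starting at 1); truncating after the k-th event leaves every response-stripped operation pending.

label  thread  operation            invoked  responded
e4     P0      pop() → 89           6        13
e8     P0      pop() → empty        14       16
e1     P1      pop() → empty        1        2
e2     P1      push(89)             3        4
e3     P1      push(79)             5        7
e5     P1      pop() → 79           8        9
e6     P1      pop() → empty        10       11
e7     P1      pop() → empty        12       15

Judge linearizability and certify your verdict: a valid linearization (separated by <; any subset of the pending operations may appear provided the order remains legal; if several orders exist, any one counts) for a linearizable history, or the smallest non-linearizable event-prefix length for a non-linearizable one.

after step 1 (e1 pop() → empty): stack <>
after step 2 (e2 push(89)): stack <89>
after step 3 (e3 push(79)): stack <89,79>
after step 4 (e5 pop() → 79): stack <89>
after step 5 (e4 pop() → 89): stack <>
after step 6 (e6 pop() → empty): stack <>
after step 7 (e7 pop() → empty): stack <>
after step 8 (e8 pop() → empty): stack <>

linearizable — witness: e1 < e2 < e3 < e5 < e4 < e6 < e7 < e8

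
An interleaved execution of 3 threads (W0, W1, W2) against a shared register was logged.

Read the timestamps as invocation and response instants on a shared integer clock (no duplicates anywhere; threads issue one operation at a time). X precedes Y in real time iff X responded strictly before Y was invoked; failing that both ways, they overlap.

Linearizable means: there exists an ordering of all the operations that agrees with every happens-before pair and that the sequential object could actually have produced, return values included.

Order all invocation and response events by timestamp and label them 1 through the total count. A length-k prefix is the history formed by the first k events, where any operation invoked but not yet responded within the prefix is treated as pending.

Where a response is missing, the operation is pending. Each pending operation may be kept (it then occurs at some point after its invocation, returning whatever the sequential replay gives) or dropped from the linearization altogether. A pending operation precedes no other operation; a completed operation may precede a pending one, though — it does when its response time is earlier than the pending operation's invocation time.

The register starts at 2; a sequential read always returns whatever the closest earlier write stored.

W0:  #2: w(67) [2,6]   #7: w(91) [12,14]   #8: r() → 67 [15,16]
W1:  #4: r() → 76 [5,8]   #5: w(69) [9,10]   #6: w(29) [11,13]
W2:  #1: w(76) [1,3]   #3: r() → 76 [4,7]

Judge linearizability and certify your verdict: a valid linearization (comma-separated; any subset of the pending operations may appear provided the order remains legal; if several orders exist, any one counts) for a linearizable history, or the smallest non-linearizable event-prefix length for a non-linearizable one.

prefix check: 1..15 passes, 1..16 fails once #8's time-16 response joins
no legal order exists: 16 real-time-consistent candidates over 8 completed register operations, all rejected
e.g. #1, #2, #3, #4, #5, #6, #7, #8: illegal at step 3, since #3 r() → 76 cannot apply there
e.g. #1, #2, #3, #4, #5, #7, #6, #8: illegal at step 3, since #3 r() → 76 cannot apply there

not linearizable — minimal violating prefix: 16 events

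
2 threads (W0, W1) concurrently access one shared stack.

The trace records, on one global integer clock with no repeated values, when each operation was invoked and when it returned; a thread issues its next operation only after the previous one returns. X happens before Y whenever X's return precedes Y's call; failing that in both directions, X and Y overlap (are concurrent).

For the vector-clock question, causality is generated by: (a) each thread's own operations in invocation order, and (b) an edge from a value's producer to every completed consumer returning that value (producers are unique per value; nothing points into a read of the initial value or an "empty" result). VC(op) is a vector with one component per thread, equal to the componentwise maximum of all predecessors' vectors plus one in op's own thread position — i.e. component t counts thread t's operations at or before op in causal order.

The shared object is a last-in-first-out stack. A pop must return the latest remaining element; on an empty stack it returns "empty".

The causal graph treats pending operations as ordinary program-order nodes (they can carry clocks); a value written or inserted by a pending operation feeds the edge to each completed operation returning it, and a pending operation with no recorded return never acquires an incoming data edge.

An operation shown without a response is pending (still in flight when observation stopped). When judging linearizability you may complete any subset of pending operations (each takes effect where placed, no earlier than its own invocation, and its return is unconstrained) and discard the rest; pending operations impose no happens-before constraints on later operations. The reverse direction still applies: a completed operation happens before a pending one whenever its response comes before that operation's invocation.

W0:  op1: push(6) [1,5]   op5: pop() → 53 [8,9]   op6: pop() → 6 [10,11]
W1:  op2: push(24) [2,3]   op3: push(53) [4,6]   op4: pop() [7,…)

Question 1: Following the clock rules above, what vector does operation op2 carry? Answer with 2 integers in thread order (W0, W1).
VC(op2, invoked at 2): no causal predecessors; +1 on W1 → (0, 1)
VC(op1, invoked at 1): no causal predecessors; +1 on W0 → (1, 0)
op3 (invocation 4): componentwise max over VC(op2)=(0, 1), +1 at W1, giving (0, 2)
op4 (invocation 7): componentwise max over VC(op3)=(0, 2), +1 at W1, giving (0, 3)
op5 (invocation 8): componentwise max over VC(op1)=(1, 0), VC(op3)=(0, 2), +1 at W0, giving (2, 2)
op6 (invocation 10): componentwise max over VC(op1)=(1, 0), VC(op5)=(2, 2), +1 at W0, giving (3, 2)
target: VC(op2) = (0, 1)

(0, 1)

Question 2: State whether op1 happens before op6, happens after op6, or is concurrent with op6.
op1 spans [1,5], op6 spans [10,11]
resp(op1)=5 < inv(op6)=10

before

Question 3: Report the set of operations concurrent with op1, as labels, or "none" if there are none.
op1 runs from 1 to 5; window-overlapping ops are concurrent
op2 [2,3]: concurrent
op3 [4,6]: concurrent
op4 [7,…): after
op5 [8,9]: after
op6 [10,11]: after

op2, op3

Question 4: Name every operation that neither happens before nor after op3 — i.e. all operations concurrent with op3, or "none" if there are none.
concurrent with op3 ([4,6]): every op whose interval crosses 4..6
op1 [1,5]: concurrent
op2 [2,3]: before
op4 [7,…): after
op5 [8,9]: after
op6 [10,11]: after

op1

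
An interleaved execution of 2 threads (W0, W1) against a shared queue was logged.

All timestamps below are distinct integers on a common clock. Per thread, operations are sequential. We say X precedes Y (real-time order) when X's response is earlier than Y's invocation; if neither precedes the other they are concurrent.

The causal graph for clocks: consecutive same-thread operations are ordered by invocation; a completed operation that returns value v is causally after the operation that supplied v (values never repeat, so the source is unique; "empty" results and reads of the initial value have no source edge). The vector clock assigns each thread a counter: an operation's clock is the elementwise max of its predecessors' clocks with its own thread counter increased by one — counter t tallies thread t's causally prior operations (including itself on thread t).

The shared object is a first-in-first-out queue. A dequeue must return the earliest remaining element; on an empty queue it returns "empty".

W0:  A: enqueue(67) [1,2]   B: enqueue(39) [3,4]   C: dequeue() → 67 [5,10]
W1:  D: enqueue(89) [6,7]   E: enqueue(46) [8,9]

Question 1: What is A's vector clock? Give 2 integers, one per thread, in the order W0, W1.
D (invocation 6): nothing precedes it; W1's component alone gives (0, 1)
A (invocation 1): nothing precedes it; W0's component alone gives (1, 0)
E (invocation 8): componentwise max over VC(D)=(0, 1), +1 at W1, giving (0, 2)
B (invocation 3): componentwise max over VC(A)=(1, 0), +1 at W0, giving (2, 0)
C (invocation 5): componentwise max over VC(A)=(1, 0), VC(B)=(2, 0), +1 at W0, giving (3, 0)
target: VC(A) = (1, 0)

(1, 0)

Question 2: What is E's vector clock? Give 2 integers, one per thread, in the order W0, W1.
D, invoked 6, has no incoming edges; only W1's bump applies → (0, 1)
A, invoked 1, has no incoming edges; only W0's bump applies → (1, 0)
VC(E, invoked at 8): max of VC(D)=(0, 1), then +1 on thread W1 → (0, 2)
VC(B, invoked at 3): max of VC(A)=(1, 0), then +1 on thread W0 → (2, 0)
VC(C, invoked at 5): max of VC(A)=(1, 0), VC(B)=(2, 0), then +1 on thread W0 → (3, 0)
target: VC(E) = (0, 2)

(0, 2)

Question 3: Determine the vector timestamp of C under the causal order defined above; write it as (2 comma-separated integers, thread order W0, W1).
root op D, invoked 6: fresh clock plus W1's own tick → (0, 1)
root op A, invoked 1: fresh clock plus W0's own tick → (1, 0)
from VC(D)=(0, 1), E (invoked 8) maxes components and bumps W1 → (0, 2)
from VC(A)=(1, 0), B (invoked 3) maxes components and bumps W0 → (2, 0)
from VC(A)=(1, 0), VC(B)=(2, 0), C (invoked 5) maxes components and bumps W0 → (3, 0)
target: VC(C) = (3, 0)

(3, 0)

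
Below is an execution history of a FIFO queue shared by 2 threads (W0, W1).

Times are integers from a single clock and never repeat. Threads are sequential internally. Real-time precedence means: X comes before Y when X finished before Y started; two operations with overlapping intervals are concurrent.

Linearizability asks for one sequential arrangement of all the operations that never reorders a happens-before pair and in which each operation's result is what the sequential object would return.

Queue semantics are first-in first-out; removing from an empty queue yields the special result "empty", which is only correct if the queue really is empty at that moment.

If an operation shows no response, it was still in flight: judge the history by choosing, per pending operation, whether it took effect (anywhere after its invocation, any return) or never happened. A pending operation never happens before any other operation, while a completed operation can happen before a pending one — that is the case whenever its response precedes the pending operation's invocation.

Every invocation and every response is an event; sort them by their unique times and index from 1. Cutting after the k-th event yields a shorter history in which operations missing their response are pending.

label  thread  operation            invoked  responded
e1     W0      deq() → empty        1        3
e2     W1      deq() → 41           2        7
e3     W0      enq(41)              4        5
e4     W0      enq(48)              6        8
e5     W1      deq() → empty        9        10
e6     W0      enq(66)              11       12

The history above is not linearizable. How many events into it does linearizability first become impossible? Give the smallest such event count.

10

events 1..9 are linearizable; a witness order is e1, e3, e2, e4:
after step 1 (e1 deq() → empty): queue <>
after step 2 (e3 enq(41)): queue <41>
after step 3 (e2 deq() → 41): queue <>
after step 4 (e4 enq(48)): queue <48>
once event 10 joins (e5's response, time 10), exhaustive search finds no witness
sample order e1, e2, e3, e4, e5 stalls at step 2 — e2 deq() → 41 has no legal effect
sample order e1, e3, e2, e4, e5 stalls at step 5 — e5 deq() → empty has no legal effect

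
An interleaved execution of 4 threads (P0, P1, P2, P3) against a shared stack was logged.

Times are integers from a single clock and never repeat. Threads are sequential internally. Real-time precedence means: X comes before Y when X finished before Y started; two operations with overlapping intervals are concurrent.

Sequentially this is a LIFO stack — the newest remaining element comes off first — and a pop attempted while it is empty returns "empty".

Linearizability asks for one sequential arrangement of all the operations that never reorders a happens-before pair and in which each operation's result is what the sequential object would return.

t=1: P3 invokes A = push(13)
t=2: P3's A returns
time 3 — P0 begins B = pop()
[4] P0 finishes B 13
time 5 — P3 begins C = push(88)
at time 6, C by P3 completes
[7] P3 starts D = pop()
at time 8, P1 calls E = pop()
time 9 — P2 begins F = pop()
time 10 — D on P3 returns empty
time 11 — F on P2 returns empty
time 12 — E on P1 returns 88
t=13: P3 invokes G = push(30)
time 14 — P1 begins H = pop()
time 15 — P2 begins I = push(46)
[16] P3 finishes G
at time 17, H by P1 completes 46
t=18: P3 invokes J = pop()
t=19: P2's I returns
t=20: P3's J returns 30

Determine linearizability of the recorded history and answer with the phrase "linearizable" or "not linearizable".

linearizable

witness order: A, B, C, E, D, F, G, I, H, J
1. A push(13), leaving stack <13>
2. B pop() → 13, leaving stack <>
3. C push(88), leaving stack <88>
4. E pop() → 88, leaving stack <>
5. D pop() → empty, leaving stack <>
6. F pop() → empty, leaving stack <>
7. G push(30), leaving stack <30>
8. I push(46), leaving stack <30,46>
9. H pop() → 46, leaving stack <30>
10. J pop() → 30, leaving stack <>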